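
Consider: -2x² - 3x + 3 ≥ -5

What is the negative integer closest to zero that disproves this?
Testing negative integers from -1 downward:
x = -1: LHS = -2·(-1)² - 3·(-1) + 3 = 4; 4 ≥ -5 — holds
x = -2: LHS = -2·(-2)² - 3·(-2) + 3 = 1; 1 ≥ -5 — holds
x = -3: LHS = -2·(-3)² - 3·(-3) + 3 = -6; -6 ≥ -5 — FAILS  ← closest negative counterexample to 0

Answer: x = -3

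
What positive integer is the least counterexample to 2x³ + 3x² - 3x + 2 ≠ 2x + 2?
Testing positive integers:
x = 1: LHS = 2·1³ + 3·1² - 3·1 + 2 = 4, RHS = 2·1 + 2 = 4; 4 ≠ 4 — FAILS  ← smallest positive counterexample

Answer: x = 1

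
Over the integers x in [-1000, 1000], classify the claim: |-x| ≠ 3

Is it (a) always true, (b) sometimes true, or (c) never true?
Holds at x = 0: LHS = |-0| = |0| = 0; 0 ≠ 3 — holds
Fails at x = 3: LHS = |-3| = 3; 3 ≠ 3 — FAILS
It is satisfied by some integers in the range but not all.

Answer: Sometimes true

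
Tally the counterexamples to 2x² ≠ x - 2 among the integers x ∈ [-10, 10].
Over all integers in [-10, 10], LHS − RHS is always positive; it is smallest at x = 0, where it equals 2:
x = 0: LHS = 2·0² = 0, RHS = 0 - 2 = -2; 0 ≠ -2 — holds
At the ends of the range:
x = -10: LHS = 2·(-10)² = 200, RHS = (-10) - 2 = -12; 200 ≠ -12 — holds
x = 10: LHS = 2·10² = 200, RHS = 10 - 2 = 8; 200 ≠ 8 — holds
Hence LHS − RHS is never 0, i.e. the two sides are never equal, so the relation holds for every integer in [-10, 10].

No counterexample appears in that range.

Answer: 0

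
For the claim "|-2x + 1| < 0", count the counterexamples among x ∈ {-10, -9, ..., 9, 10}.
Counterexamples in [-10, 10]: {-10, -9, -8, -7, -6, -5, -4, -3, -2, -1, 0, 1, 2, 3, 4, 5, 6, 7, 8, 9, 10}.

Counting them gives 21 values.

Answer: 21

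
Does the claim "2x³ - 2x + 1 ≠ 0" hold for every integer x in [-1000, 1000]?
Track d = LHS − RHS over the integers in [-1000, 1000]. Equality would need d = 0, but d changes sign only between consecutive integers, jumping over 0:
x = -2: LHS = 2·(-2)³ - 2·(-2) + 1 = -11; -11 ≠ 0 — holds  (d = -11)
x = -1: LHS = 2·(-1)³ - 2·(-1) + 1 = 1; 1 ≠ 0 — holds  (d = 1)
Away from these crossings d keeps a constant sign, and checking every integer in [-1000, 1000] confirms d ≠ 0 throughout. Hence the two sides are never equal, so the relation holds for every integer in [-1000, 1000].

No counterexample exists.

Answer: True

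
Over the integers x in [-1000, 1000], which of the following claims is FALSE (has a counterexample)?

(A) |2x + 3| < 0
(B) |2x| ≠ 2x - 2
(A) x = 0: LHS = |2·0 + 3| = |3| = 3; 3 < 0 — FAILS

(B) Over all integers in [-1000, 1000], LHS − RHS is always positive; it is smallest at x = 0, where it equals 2:
x = 0: LHS = |2·0| = |0| = 0, RHS = 2·0 - 2 = -2; 0 ≠ -2 — holds
At the ends of the range:
x = -1000: LHS = |2·(-1000)| = |-2000| = 2000, RHS = 2·(-1000) - 2 = -2002; 2000 ≠ -2002 — holds
x = 1000: LHS = |2·1000| = |2000| = 2000, RHS = 2·1000 - 2 = 1998; 2000 ≠ 1998 — holds
Hence LHS − RHS is never 0, i.e. the two sides are never equal, so the relation holds for every integer in [-1000, 1000].

Only (A) has a counterexample.

Answer: A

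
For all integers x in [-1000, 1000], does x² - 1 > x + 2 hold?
The claim fails at x = 0:
x = 0: LHS = 0² - 1 = -1, RHS = 0 + 2 = 2; -1 > 2 — FAILS

Because a single integer refutes it, the statement is false.

Answer: False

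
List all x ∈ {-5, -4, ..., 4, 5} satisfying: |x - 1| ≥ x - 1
Over all integers in [-5, 5], LHS − RHS is smallest at x = 1, where it equals 0:
x = 1: LHS = |1 - 1| = |0| = 0, RHS = 1 - 1 = 0; 0 ≥ 0 — holds
At the ends of the range:
x = -5: LHS = |(-5) - 1| = |-6| = 6, RHS = (-5) - 1 = -6; 6 ≥ -6 — holds
x = 5: LHS = |5 - 1| = |4| = 4, RHS = 5 - 1 = 4; 4 ≥ 4 — holds
Hence LHS − RHS is never negative, i.e. LHS ≥ RHS throughout, so the relation holds for every integer in [-5, 5].

Answer: All integers in [-5, 5]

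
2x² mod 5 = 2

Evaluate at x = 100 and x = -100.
x = 100: LHS = (2·100²) mod 5 = 20000 mod 5 = 0; 0 = 2 — FAILS
x = -100: LHS = (2·(-100)²) mod 5 = 20000 mod 5 = 0; 0 = 2 — FAILS

Answer: No, fails for both x = 100 and x = -100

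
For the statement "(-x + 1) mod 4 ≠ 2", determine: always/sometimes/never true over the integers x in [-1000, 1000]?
Holds at x = 0: LHS = (-0 + 1) mod 4 = 1 mod 4 = 1; 1 ≠ 2 — holds
Fails at x = -1: LHS = (-(-1) + 1) mod 4 = 2 mod 4 = 2; 2 ≠ 2 — FAILS
It is satisfied by some integers in the range but not all.

Answer: Sometimes true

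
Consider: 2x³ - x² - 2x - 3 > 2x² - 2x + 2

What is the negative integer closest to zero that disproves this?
Testing negative integers from -1 downward:
x = -1: LHS = 2·(-1)³ - (-1)² - 2·(-1) - 3 = -4, RHS = 2·(-1)² - 2·(-1) + 2 = 6; -4 > 6 — FAILS  ← closest negative counterexample to 0

Answer: x = -1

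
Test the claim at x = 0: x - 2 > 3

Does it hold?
x = 0: LHS = 0 - 2 = -2; -2 > 3 — FAILS

The relation fails at x = 0, so x = 0 is a counterexample.

Answer: No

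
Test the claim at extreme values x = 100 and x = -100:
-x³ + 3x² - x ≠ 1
x = 100: LHS = -100³ + 3·100² - 100 = -970100; -970100 ≠ 1 — holds
x = -100: LHS = -(-100)³ + 3·(-100)² - (-100) = 1030100; 1030100 ≠ 1 — holds

Answer: Yes, holds for both x = 100 and x = -100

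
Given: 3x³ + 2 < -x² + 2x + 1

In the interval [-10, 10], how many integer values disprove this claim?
Counterexamples in [-10, 10]: {-1, 0, 1, 2, 3, 4, 5, 6, 7, 8, 9, 10}.

Counting them gives 12 values.

Answer: 12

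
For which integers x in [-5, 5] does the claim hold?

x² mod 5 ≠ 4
Holds for: {-5, -4, -1, 0, 1, 4, 5}
Fails for: {-3, -2, 2, 3}

Answer: {-5, -4, -1, 0, 1, 4, 5}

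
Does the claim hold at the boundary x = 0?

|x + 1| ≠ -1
x = 0: LHS = |0 + 1| = |1| = 1; 1 ≠ -1 — holds

The relation is satisfied at x = 0.

Answer: Yes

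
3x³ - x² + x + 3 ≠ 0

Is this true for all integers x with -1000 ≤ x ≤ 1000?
Track d = LHS − RHS over the integers in [-1000, 1000]. Equality would need d = 0, but d changes sign only between consecutive integers, jumping over 0:
x = -1: LHS = 3·(-1)³ - (-1)² + (-1) + 3 = -2; -2 ≠ 0 — holds  (d = -2)
x = 0: LHS = 3·0³ - 0² + 0 + 3 = 3; 3 ≠ 0 — holds  (d = 3)
Away from these crossings d keeps a constant sign, and checking every integer in [-1000, 1000] confirms d ≠ 0 throughout. Hence the two sides are never equal, so the relation holds for every integer in [-1000, 1000].

No counterexample exists.

Answer: True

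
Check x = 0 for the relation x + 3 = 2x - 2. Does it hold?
x = 0: LHS = 0 + 3 = 3, RHS = 2·0 - 2 = -2; 3 = -2 — FAILS

The relation fails at x = 0, so x = 0 is a counterexample.

Answer: No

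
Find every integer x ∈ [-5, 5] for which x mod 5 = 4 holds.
Holds for: {-1, 4}
Fails for: {-5, -4, -3, -2, 0, 1, 2, 3, 5}

Answer: {-1, 4}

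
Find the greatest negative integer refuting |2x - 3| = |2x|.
Testing negative integers from -1 downward:
x = -1: LHS = |2·(-1) - 3| = |-5| = 5, RHS = |2·(-1)| = |-2| = 2; 5 = 2 — FAILS  ← closest negative counterexample to 0

Answer: x = -1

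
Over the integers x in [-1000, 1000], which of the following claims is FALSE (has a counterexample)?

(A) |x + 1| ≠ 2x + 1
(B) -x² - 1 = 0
(A) x = 0: LHS = |0 + 1| = |1| = 1, RHS = 2·0 + 1 = 1; 1 ≠ 1 — FAILS
(B) x = 0: LHS = -0² - 1 = -1; -1 = 0 — FAILS

Answer: Both A and B are false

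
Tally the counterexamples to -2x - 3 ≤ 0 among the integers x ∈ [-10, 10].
Counterexamples in [-10, 10]: {-10, -9, -8, -7, -6, -5, -4, -3, -2}.

Counting them gives 9 values.

Answer: 9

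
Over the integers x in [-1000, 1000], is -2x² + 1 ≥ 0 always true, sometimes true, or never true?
Holds at x = 0: LHS = -2·0² + 1 = 1; 1 ≥ 0 — holds
Fails at x = 1: LHS = -2·1² + 1 = -1; -1 ≥ 0 — FAILS
It is satisfied by some integers in the range but not all.

Answer: Sometimes true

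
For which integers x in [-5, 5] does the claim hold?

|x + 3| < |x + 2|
Holds for: {-5, -4, -3}
Fails for: {-2, -1, 0, 1, 2, 3, 4, 5}

Answer: {-5, -4, -3}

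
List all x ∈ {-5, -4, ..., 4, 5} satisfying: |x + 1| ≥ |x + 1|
Over all integers in [-5, 5], LHS − RHS is smallest at x = 0, where it equals 0:
x = 0: LHS = |0 + 1| = |1| = 1, RHS = |0 + 1| = |1| = 1; 1 ≥ 1 — holds
At the ends of the range:
x = -5: LHS = |(-5) + 1| = |-4| = 4, RHS = |(-5) + 1| = |-4| = 4; 4 ≥ 4 — holds
x = 5: LHS = |5 + 1| = |6| = 6, RHS = |5 + 1| = |6| = 6; 6 ≥ 6 — holds
Hence LHS − RHS is never negative, i.e. LHS ≥ RHS throughout, so the relation holds for every integer in [-5, 5].

Answer: All integers in [-5, 5]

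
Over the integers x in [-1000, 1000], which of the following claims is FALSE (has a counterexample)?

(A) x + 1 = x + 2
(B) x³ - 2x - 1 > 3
(A) x = 0: LHS = 0 + 1 = 1, RHS = 0 + 2 = 2; 1 = 2 — FAILS
(B) x = 0: LHS = 0³ - 2·0 - 1 = -1; -1 > 3 — FAILS

Answer: Both A and B are false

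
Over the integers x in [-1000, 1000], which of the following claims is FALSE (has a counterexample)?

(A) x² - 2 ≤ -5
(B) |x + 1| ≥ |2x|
(A) x = 0: LHS = 0² - 2 = -2; -2 ≤ -5 — FAILS
(B) x = -1: LHS = |(-1) + 1| = |0| = 0, RHS = |2·(-1)| = |-2| = 2; 0 ≥ 2 — FAILS

Answer: Both A and B are false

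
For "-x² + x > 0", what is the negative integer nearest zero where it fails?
Testing negative integers from -1 downward:
x = -1: LHS = -(-1)² + (-1) = -2; -2 > 0 — FAILS  ← closest negative counterexample to 0

Answer: x = -1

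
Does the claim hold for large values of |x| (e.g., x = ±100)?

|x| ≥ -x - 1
x = 100: LHS = |100| = 100, RHS = -100 - 1 = -101; 100 ≥ -101 — holds
x = -100: LHS = |-100| = 100, RHS = -(-100) - 1 = 99; 100 ≥ 99 — holds

Answer: Yes, holds for both x = 100 and x = -100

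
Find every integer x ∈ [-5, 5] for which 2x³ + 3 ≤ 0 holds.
Holds for: {-5, -4, -3, -2}
Fails for: {-1, 0, 1, 2, 3, 4, 5}

Answer: {-5, -4, -3, -2}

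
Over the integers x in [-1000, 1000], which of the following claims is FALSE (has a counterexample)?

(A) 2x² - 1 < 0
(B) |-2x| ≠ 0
(A) x = 1: LHS = 2·1² - 1 = 1; 1 < 0 — FAILS
(B) x = 0: LHS = |-2·0| = |0| = 0; 0 ≠ 0 — FAILS

Answer: Both A and B are false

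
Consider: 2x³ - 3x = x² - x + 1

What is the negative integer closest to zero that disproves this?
Testing negative integers from -1 downward:
x = -1: LHS = 2·(-1)³ - 3·(-1) = 1, RHS = (-1)² - (-1) + 1 = 3; 1 = 3 — FAILS  ← closest negative counterexample to 0

Answer: x = -1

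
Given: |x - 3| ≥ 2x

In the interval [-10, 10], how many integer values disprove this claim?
Counterexamples in [-10, 10]: {2, 3, 4, 5, 6, 7, 8, 9, 10}.

Counting them gives 9 values.

Answer: 9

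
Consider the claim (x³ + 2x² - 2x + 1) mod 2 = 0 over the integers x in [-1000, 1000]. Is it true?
The claim fails at x = 0:
x = 0: LHS = (0³ + 2·0² - 2·0 + 1) mod 2 = 1 mod 2 = 1; 1 = 0 — FAILS

Because a single integer refutes it, the statement is false.

Answer: False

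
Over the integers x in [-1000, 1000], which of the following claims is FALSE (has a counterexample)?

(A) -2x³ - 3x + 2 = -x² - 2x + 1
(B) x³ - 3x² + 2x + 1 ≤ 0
(A) x = 0: LHS = -2·0³ - 3·0 + 2 = 2, RHS = -0² - 2·0 + 1 = 1; 2 = 1 — FAILS
(B) x = 0: LHS = 0³ - 3·0² + 2·0 + 1 = 1; 1 ≤ 0 — FAILS

Answer: Both A and B are false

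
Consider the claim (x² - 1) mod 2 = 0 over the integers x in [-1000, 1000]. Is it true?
The claim fails at x = 0:
x = 0: LHS = (0² - 1) mod 2 = (-1) mod 2 = 1; 1 = 0 — FAILS

Because a single integer refutes it, the statement is false.

Answer: False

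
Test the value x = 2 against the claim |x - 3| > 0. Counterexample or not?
Substitute x = 2 into the relation:
x = 2: LHS = |2 - 3| = |-1| = 1; 1 > 0 — holds

The claim holds here, so x = 2 is not a counterexample. (A counterexample exists elsewhere, e.g. x = 3.)

Answer: No, x = 2 is not a counterexample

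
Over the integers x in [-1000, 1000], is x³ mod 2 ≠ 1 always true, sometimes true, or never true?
Holds at x = 0: LHS = (0³) mod 2 = 0 mod 2 = 0; 0 ≠ 1 — holds
Fails at x = 1: LHS = (1³) mod 2 = 1 mod 2 = 1; 1 ≠ 1 — FAILS
It is satisfied by some integers in the range but not all.

Answer: Sometimes true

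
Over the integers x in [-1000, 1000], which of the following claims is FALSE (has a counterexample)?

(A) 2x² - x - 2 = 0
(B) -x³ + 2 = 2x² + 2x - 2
(A) x = 0: LHS = 2·0² - 0 - 2 = -2; -2 = 0 — FAILS
(B) x = 0: LHS = -0³ + 2 = 2, RHS = 2·0² + 2·0 - 2 = -2; 2 = -2 — FAILS

Answer: Both A and B are false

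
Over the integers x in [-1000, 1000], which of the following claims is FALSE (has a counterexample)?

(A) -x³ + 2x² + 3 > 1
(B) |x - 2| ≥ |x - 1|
(A) x = 3: LHS = -3³ + 2·3² + 3 = -6; -6 > 1 — FAILS
(B) x = 2: LHS = |2 - 2| = |0| = 0, RHS = |2 - 1| = |1| = 1; 0 ≥ 1 — FAILS

Answer: Both A and B are false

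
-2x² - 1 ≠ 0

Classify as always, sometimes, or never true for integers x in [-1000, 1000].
Over all integers in [-1000, 1000], LHS − RHS is always negative; it is closest to 0 at x = 0, where it equals -1:
x = 0: LHS = -2·0² - 1 = -1; -1 ≠ 0 — holds
At the ends of the range:
x = -1000: LHS = -2·(-1000)² - 1 = -2000001; -2000001 ≠ 0 — holds
x = 1000: LHS = -2·1000² - 1 = -2000001; -2000001 ≠ 0 — holds
Hence LHS − RHS is never 0, i.e. the two sides are never equal, so the relation holds for every integer in [-1000, 1000].

No counterexample exists.

Answer: Always true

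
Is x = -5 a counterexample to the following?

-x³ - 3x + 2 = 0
Substitute x = -5 into the relation:
x = -5: LHS = -(-5)³ - 3·(-5) + 2 = 142; 142 = 0 — FAILS

Since the claim fails at x = -5, this value is a counterexample.

Answer: Yes, x = -5 is a counterexample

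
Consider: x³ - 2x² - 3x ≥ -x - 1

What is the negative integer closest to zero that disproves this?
Testing negative integers from -1 downward:
x = -1: LHS = (-1)³ - 2·(-1)² - 3·(-1) = 0, RHS = -(-1) - 1 = 0; 0 ≥ 0 — holds
x = -2: LHS = (-2)³ - 2·(-2)² - 3·(-2) = -10, RHS = -(-2) - 1 = 1; -10 ≥ 1 — FAILS  ← closest negative counterexample to 0

Answer: x = -2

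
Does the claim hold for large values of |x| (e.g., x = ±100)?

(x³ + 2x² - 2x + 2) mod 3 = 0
x = 100: LHS = (100³ + 2·100² - 2·100 + 2) mod 3 = 1019802 mod 3 = 0; 0 = 0 — holds
x = -100: LHS = ((-100)³ + 2·(-100)² - 2·(-100) + 2) mod 3 = (-979798) mod 3 = 2; 2 = 0 — FAILS

Answer: Partially: holds for x = 100, fails for x = -100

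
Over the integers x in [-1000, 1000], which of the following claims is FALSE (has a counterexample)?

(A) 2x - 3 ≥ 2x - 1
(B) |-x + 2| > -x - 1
(A) x = 0: LHS = 2·0 - 3 = -3, RHS = 2·0 - 1 = -1; -3 ≥ -1 — FAILS

(B) Over all integers in [-1000, 1000], LHS − RHS is smallest at x = 0, where it equals 3:
x = 0: LHS = |-0 + 2| = |2| = 2, RHS = -0 - 1 = -1; 2 > -1 — holds
At the ends of the range:
x = -1000: LHS = |-(-1000) + 2| = |1002| = 1002, RHS = -(-1000) - 1 = 999; 1002 > 999 — holds
x = 1000: LHS = |-1000 + 2| = |-998| = 998, RHS = -1000 - 1 = -1001; 998 > -1001 — holds
Hence LHS − RHS is never zero or negative, i.e. LHS > RHS throughout, so the relation holds for every integer in [-1000, 1000].

Only (A) has a counterexample.

Answer: A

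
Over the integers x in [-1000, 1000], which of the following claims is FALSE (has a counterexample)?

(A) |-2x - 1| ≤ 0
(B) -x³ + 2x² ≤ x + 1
(A) x = 0: LHS = |-2·0 - 1| = |-1| = 1; 1 ≤ 0 — FAILS
(B) x = -1: LHS = -(-1)³ + 2·(-1)² = 3, RHS = (-1) + 1 = 0; 3 ≤ 0 — FAILS

Answer: Both A and B are false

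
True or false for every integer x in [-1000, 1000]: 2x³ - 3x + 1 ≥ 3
The claim fails at x = 0:
x = 0: LHS = 2·0³ - 3·0 + 1 = 1; 1 ≥ 3 — FAILS

Because a single integer refutes it, the statement is false.

Answer: False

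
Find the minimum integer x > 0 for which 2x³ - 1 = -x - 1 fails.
Testing positive integers:
x = 1: LHS = 2·1³ - 1 = 1, RHS = -1 - 1 = -2; 1 = -2 — FAILS  ← smallest positive counterexample

Answer: x = 1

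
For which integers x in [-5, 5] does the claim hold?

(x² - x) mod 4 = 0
Holds for: {-4, -3, 0, 1, 4, 5}
Fails for: {-5, -2, -1, 2, 3}

Answer: {-4, -3, 0, 1, 4, 5}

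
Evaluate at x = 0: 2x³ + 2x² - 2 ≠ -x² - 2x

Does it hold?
x = 0: LHS = 2·0³ + 2·0² - 2 = -2, RHS = -0² - 2·0 = 0; -2 ≠ 0 — holds

The relation is satisfied at x = 0.

Answer: Yes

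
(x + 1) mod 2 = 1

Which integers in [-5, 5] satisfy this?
Holds for: {-4, -2, 0, 2, 4}
Fails for: {-5, -3, -1, 1, 3, 5}

Answer: {-4, -2, 0, 2, 4}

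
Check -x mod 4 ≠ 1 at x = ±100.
x = 100: LHS = (-100) mod 4 = 0; 0 ≠ 1 — holds
x = -100: LHS = (-(-100)) mod 4 = 100 mod 4 = 0; 0 ≠ 1 — holds

Answer: Yes, holds for both x = 100 and x = -100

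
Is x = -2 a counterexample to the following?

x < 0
Substitute x = -2 into the relation:
x = -2: -2 < 0 — holds

The claim holds here, so x = -2 is not a counterexample. (A counterexample exists elsewhere, e.g. x = 0.)

Answer: No, x = -2 is not a counterexample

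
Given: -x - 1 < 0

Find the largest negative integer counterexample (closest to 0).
Testing negative integers from -1 downward:
x = -1: LHS = -(-1) - 1 = 0; 0 < 0 — FAILS  ← closest negative counterexample to 0

Answer: x = -1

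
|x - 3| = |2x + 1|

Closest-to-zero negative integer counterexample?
Testing negative integers from -1 downward:
x = -1: LHS = |(-1) - 3| = |-4| = 4, RHS = |2·(-1) + 1| = |-1| = 1; 4 = 1 — FAILS  ← closest negative counterexample to 0

Answer: x = -1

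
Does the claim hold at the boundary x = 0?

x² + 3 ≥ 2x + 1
x = 0: LHS = 0² + 3 = 3, RHS = 2·0 + 1 = 1; 3 ≥ 1 — holds

The relation is satisfied at x = 0.

Answer: Yes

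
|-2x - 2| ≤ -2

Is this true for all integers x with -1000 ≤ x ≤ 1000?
The claim fails at x = 0:
x = 0: LHS = |-2·0 - 2| = |-2| = 2; 2 ≤ -2 — FAILS

Because a single integer refutes it, the statement is false.

Answer: False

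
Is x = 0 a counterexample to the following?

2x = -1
Substitute x = 0 into the relation:
x = 0: LHS = 2·0 = 0; 0 = -1 — FAILS

Since the claim fails at x = 0, this value is a counterexample.

Answer: Yes, x = 0 is a counterexample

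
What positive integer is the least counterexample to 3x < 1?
Testing positive integers:
x = 1: LHS = 3·1 = 3; 3 < 1 — FAILS  ← smallest positive counterexample

Answer: x = 1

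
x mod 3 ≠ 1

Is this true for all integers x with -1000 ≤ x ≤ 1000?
The claim fails at x = 1:
x = 1: LHS = 1 mod 3 = 1; 1 ≠ 1 — FAILS

Because a single integer refutes it, the statement is false.

Answer: False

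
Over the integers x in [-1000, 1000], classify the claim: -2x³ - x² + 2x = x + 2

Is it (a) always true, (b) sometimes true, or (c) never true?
Track d = LHS − RHS over the integers in [-1000, 1000]. Equality would need d = 0, but d changes sign only between consecutive integers, jumping over 0:
x = -2: LHS = -2·(-2)³ - (-2)² + 2·(-2) = 8, RHS = (-2) + 2 = 0; 8 = 0 — FAILS  (d = 8)
x = -1: LHS = -2·(-1)³ - (-1)² + 2·(-1) = -1, RHS = (-1) + 2 = 1; -1 = 1 — FAILS  (d = -2)
Away from these crossings d keeps a constant sign, and checking every integer in [-1000, 1000] confirms d ≠ 0 throughout. Hence the two sides are never equal, so the claimed relation (=) fails for every integer in [-1000, 1000].

No integer in the range satisfies it.

Answer: Never true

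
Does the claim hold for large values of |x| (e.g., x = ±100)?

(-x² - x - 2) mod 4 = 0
x = 100: LHS = (-100² - 100 - 2) mod 4 = (-10102) mod 4 = 2; 2 = 0 — FAILS
x = -100: LHS = (-(-100)² - (-100) - 2) mod 4 = (-9902) mod 4 = 2; 2 = 0 — FAILS

Answer: No, fails for both x = 100 and x = -100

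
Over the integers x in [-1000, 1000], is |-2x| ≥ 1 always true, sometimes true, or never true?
Holds at x = 1: LHS = |-2·1| = |-2| = 2; 2 ≥ 1 — holds
Fails at x = 0: LHS = |-2·0| = |0| = 0; 0 ≥ 1 — FAILS
It is satisfied by some integers in the range but not all.

Answer: Sometimes true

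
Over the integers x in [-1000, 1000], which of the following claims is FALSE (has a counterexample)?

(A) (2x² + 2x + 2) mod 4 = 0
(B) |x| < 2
(A) x = 0: LHS = (2·0² + 2·0 + 2) mod 4 = 2 mod 4 = 2; 2 = 0 — FAILS
(B) x = 2: LHS = |2| = 2; 2 < 2 — FAILS

Answer: Both A and B are false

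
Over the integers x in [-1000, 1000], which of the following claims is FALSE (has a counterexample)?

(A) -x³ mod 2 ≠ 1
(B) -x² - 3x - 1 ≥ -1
(A) x = 1: LHS = (-1³) mod 2 = (-1) mod 2 = 1; 1 ≠ 1 — FAILS
(B) x = 1: LHS = -1² - 3·1 - 1 = -5; -5 ≥ -1 — FAILS

Answer: Both A and B are false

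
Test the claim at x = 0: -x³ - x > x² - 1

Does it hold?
x = 0: LHS = -0³ - 0 = 0, RHS = 0² - 1 = -1; 0 > -1 — holds

The relation is satisfied at x = 0.

Answer: Yes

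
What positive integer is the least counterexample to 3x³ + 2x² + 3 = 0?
Testing positive integers:
x = 1: LHS = 3·1³ + 2·1² + 3 = 8; 8 = 0 — FAILS  ← smallest positive counterexample

Answer: x = 1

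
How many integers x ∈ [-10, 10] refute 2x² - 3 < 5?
Counterexamples in [-10, 10]: {-10, -9, -8, -7, -6, -5, -4, -3, -2, 2, 3, 4, 5, 6, 7, 8, 9, 10}.

Counting them gives 18 values.

Answer: 18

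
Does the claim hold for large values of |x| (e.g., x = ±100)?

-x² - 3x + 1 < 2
x = 100: LHS = -100² - 3·100 + 1 = -10299; -10299 < 2 — holds
x = -100: LHS = -(-100)² - 3·(-100) + 1 = -9699; -9699 < 2 — holds

Answer: Yes, holds for both x = 100 and x = -100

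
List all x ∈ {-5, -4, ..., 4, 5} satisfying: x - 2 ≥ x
Over all integers in [-5, 5], LHS − RHS is largest at x = 0, where it equals -2:
x = 0: LHS = 0 - 2 = -2; -2 ≥ 0 — FAILS
At the ends of the range:
x = -5: LHS = (-5) - 2 = -7; -7 ≥ -5 — FAILS
x = 5: LHS = 5 - 2 = 3; 3 ≥ 5 — FAILS
Hence LHS − RHS is never zero or positive, i.e. LHS < RHS throughout, so the claimed relation (≥) fails for every integer in [-5, 5].

Answer: None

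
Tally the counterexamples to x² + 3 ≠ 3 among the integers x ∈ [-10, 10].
Counterexamples in [-10, 10]: {0}.

Counting them gives 1 values.

Answer: 1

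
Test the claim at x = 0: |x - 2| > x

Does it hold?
x = 0: LHS = |0 - 2| = |-2| = 2; 2 > 0 — holds

The relation is satisfied at x = 0.

Answer: Yes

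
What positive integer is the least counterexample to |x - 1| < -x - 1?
Testing positive integers:
x = 1: LHS = |1 - 1| = |0| = 0, RHS = -1 - 1 = -2; 0 < -2 — FAILS  ← smallest positive counterexample

Answer: x = 1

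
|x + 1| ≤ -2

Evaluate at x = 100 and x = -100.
x = 100: LHS = |100 + 1| = |101| = 101; 101 ≤ -2 — FAILS
x = -100: LHS = |(-100) + 1| = |-99| = 99; 99 ≤ -2 — FAILS

Answer: No, fails for both x = 100 and x = -100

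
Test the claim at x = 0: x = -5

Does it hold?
x = 0: 0 = -5 — FAILS

The relation fails at x = 0, so x = 0 is a counterexample.

Answer: No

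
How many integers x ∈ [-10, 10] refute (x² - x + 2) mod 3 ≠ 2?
Counterexamples in [-10, 10]: {-9, -8, -6, -5, -3, -2, 0, 1, 3, 4, 6, 7, 9, 10}.

Counting them gives 14 values.

Answer: 14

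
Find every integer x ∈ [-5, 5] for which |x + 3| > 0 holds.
Holds for: {-5, -4, -2, -1, 0, 1, 2, 3, 4, 5}
Fails for: {-3}

Answer: {-5, -4, -2, -1, 0, 1, 2, 3, 4, 5}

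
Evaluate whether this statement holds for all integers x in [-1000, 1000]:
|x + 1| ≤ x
The claim fails at x = 0:
x = 0: LHS = |0 + 1| = |1| = 1; 1 ≤ 0 — FAILS

Because a single integer refutes it, the statement is false.

Answer: False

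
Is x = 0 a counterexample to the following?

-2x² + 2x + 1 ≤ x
Substitute x = 0 into the relation:
x = 0: LHS = -2·0² + 2·0 + 1 = 1; 1 ≤ 0 — FAILS

Since the claim fails at x = 0, this value is a counterexample.

Answer: Yes, x = 0 is a counterexample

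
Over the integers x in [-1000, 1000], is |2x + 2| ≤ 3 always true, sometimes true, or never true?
Holds at x = 0: LHS = |2·0 + 2| = |2| = 2; 2 ≤ 3 — holds
Fails at x = 1: LHS = |2·1 + 2| = |4| = 4; 4 ≤ 3 — FAILS
It is satisfied by some integers in the range but not all.

Answer: Sometimes true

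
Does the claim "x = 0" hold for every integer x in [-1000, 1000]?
The claim fails at x = 1:
x = 1: 1 = 0 — FAILS

Because a single integer refutes it, the statement is false.

Answer: False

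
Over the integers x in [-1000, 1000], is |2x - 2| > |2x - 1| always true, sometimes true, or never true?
Holds at x = 0: LHS = |2·0 - 2| = |-2| = 2, RHS = |2·0 - 1| = |-1| = 1; 2 > 1 — holds
Fails at x = 1: LHS = |2·1 - 2| = |0| = 0, RHS = |2·1 - 1| = |1| = 1; 0 > 1 — FAILS
It is satisfied by some integers in the range but not all.

Answer: Sometimes true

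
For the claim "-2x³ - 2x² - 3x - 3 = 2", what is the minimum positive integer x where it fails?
Testing positive integers:
x = 1: LHS = -2·1³ - 2·1² - 3·1 - 3 = -10; -10 = 2 — FAILS  ← smallest positive counterexample

Answer: x = 1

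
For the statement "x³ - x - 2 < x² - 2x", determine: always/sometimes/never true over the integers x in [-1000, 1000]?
Holds at x = 0: LHS = 0³ - 0 - 2 = -2, RHS = 0² - 2·0 = 0; -2 < 0 — holds
Fails at x = 2: LHS = 2³ - 2 - 2 = 4, RHS = 2² - 2·2 = 0; 4 < 0 — FAILS
It is satisfied by some integers in the range but not all.

Answer: Sometimes true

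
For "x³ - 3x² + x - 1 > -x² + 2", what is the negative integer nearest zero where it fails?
Testing negative integers from -1 downward:
x = -1: LHS = (-1)³ - 3·(-1)² + (-1) - 1 = -6, RHS = -(-1)² + 2 = 1; -6 > 1 — FAILS  ← closest negative counterexample to 0

Answer: x = -1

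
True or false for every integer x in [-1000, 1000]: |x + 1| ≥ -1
An absolute value is never negative, so the left side is ≥ 0 for every x, while the right side is -1. Tightest case in [-1000, 1000] is x = -1:
x = -1: LHS = |(-1) + 1| = |0| = 0; 0 ≥ -1 — holds
Hence LHS − RHS is never negative, i.e. LHS ≥ RHS throughout, so the relation holds for every integer in [-1000, 1000].

No counterexample exists.

Answer: True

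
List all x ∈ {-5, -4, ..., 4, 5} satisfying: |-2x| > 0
Holds for: {-5, -4, -3, -2, -1, 1, 2, 3, 4, 5}
Fails for: {0}

Answer: {-5, -4, -3, -2, -1, 1, 2, 3, 4, 5}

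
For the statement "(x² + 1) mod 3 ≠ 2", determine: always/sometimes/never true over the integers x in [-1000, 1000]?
Holds at x = 0: LHS = (0² + 1) mod 3 = 1 mod 3 = 1; 1 ≠ 2 — holds
Fails at x = 1: LHS = (1² + 1) mod 3 = 2 mod 3 = 2; 2 ≠ 2 — FAILS
It is satisfied by some integers in the range but not all.

Answer: Sometimes true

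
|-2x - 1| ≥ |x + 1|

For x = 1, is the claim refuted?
Substitute x = 1 into the relation:
x = 1: LHS = |-2·1 - 1| = |-3| = 3, RHS = |1 + 1| = |2| = 2; 3 ≥ 2 — holds

The relation holds at x = 1, so it is not a counterexample.

Answer: No, x = 1 is not a counterexample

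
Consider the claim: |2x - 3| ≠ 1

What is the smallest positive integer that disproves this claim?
Testing positive integers:
x = 1: LHS = |2·1 - 3| = |-1| = 1; 1 ≠ 1 — FAILS  ← smallest positive counterexample

Answer: x = 1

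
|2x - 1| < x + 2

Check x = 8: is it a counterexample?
Substitute x = 8 into the relation:
x = 8: LHS = |2·8 - 1| = |15| = 15, RHS = 8 + 2 = 10; 15 < 10 — FAILS

Since the claim fails at x = 8, this value is a counterexample.

Answer: Yes, x = 8 is a counterexample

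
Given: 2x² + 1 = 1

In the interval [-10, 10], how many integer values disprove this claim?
Counterexamples in [-10, 10]: {-10, -9, -8, -7, -6, -5, -4, -3, -2, -1, 1, 2, 3, 4, 5, 6, 7, 8, 9, 10}.

Counting them gives 20 values.

Answer: 20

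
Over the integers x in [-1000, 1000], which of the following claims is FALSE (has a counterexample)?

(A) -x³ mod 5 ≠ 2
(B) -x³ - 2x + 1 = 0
(A) x = 2: LHS = (-2³) mod 5 = (-8) mod 5 = 2; 2 ≠ 2 — FAILS
(B) x = 0: LHS = -0³ - 2·0 + 1 = 1; 1 = 0 — FAILS

Answer: Both A and B are false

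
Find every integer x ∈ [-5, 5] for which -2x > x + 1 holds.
Holds for: {-5, -4, -3, -2, -1}
Fails for: {0, 1, 2, 3, 4, 5}

Answer: {-5, -4, -3, -2, -1}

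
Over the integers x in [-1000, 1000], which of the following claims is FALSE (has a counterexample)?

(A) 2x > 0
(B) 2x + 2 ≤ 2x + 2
(A) x = 0: LHS = 2·0 = 0; 0 > 0 — FAILS

(B) Over all integers in [-1000, 1000], LHS − RHS is largest at x = 0, where it equals 0:
x = 0: LHS = 2·0 + 2 = 2, RHS = 2·0 + 2 = 2; 2 ≤ 2 — holds
At the ends of the range:
x = -1000: LHS = 2·(-1000) + 2 = -1998, RHS = 2·(-1000) + 2 = -1998; -1998 ≤ -1998 — holds
x = 1000: LHS = 2·1000 + 2 = 2002, RHS = 2·1000 + 2 = 2002; 2002 ≤ 2002 — holds
Hence LHS − RHS is never positive, i.e. LHS ≤ RHS throughout, so the relation holds for every integer in [-1000, 1000].

Only (A) has a counterexample.

Answer: A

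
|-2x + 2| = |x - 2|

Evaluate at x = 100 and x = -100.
x = 100: LHS = |-2·100 + 2| = |-198| = 198, RHS = |100 - 2| = |98| = 98; 198 = 98 — FAILS
x = -100: LHS = |-2·(-100) + 2| = |202| = 202, RHS = |(-100) - 2| = |-102| = 102; 202 = 102 — FAILS

Answer: No, fails for both x = 100 and x = -100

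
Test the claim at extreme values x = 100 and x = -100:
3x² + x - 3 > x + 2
x = 100: LHS = 3·100² + 100 - 3 = 30097, RHS = 100 + 2 = 102; 30097 > 102 — holds
x = -100: LHS = 3·(-100)² + (-100) - 3 = 29897, RHS = (-100) + 2 = -98; 29897 > -98 — holds

Answer: Yes, holds for both x = 100 and x = -100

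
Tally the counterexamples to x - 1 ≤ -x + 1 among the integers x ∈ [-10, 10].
Counterexamples in [-10, 10]: {2, 3, 4, 5, 6, 7, 8, 9, 10}.

Counting them gives 9 values.

Answer: 9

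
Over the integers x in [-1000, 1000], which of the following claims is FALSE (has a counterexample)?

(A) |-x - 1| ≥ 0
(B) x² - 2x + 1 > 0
(A) An absolute value is never negative, so the left side is ≥ 0 for every x, while the right side is 0. Tightest case in [-1000, 1000] is x = -1:
x = -1: LHS = |-(-1) - 1| = |0| = 0; 0 ≥ 0 — holds
Hence LHS − RHS is never negative, i.e. LHS ≥ RHS throughout, so the relation holds for every integer in [-1000, 1000].

(B) x = 1: LHS = 1² - 2·1 + 1 = 0; 0 > 0 — FAILS

Only (B) has a counterexample.

Answer: B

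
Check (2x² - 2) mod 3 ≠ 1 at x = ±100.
x = 100: LHS = (2·100² - 2) mod 3 = 19998 mod 3 = 0; 0 ≠ 1 — holds
x = -100: LHS = (2·(-100)² - 2) mod 3 = 19998 mod 3 = 0; 0 ≠ 1 — holds

Answer: Yes, holds for both x = 100 and x = -100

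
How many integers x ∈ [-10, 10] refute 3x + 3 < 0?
Counterexamples in [-10, 10]: {-1, 0, 1, 2, 3, 4, 5, 6, 7, 8, 9, 10}.

Counting them gives 12 values.

Answer: 12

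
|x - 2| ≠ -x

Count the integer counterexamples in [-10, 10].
Over all integers in [-10, 10], LHS − RHS is always positive; it is smallest at x = 0, where it equals 2:
x = 0: LHS = |0 - 2| = |-2| = 2, RHS = -0 = 0; 2 ≠ 0 — holds
At the ends of the range:
x = -10: LHS = |(-10) - 2| = |-12| = 12, RHS = -(-10) = 10; 12 ≠ 10 — holds
x = 10: LHS = |10 - 2| = |8| = 8; 8 ≠ -10 — holds
Hence LHS − RHS is never 0, i.e. the two sides are never equal, so the relation holds for every integer in [-10, 10].

No counterexample appears in that range.

Answer: 0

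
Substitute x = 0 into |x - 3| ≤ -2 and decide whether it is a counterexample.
Substitute x = 0 into the relation:
x = 0: LHS = |0 - 3| = |-3| = 3; 3 ≤ -2 — FAILS

Since the claim fails at x = 0, this value is a counterexample.

Answer: Yes, x = 0 is a counterexample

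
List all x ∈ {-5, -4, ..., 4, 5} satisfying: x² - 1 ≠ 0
Holds for: {-5, -4, -3, -2, 0, 2, 3, 4, 5}
Fails for: {-1, 1}

Answer: {-5, -4, -3, -2, 0, 2, 3, 4, 5}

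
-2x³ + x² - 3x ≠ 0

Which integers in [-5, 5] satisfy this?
Holds for: {-5, -4, -3, -2, -1, 1, 2, 3, 4, 5}
Fails for: {0}

Answer: {-5, -4, -3, -2, -1, 1, 2, 3, 4, 5}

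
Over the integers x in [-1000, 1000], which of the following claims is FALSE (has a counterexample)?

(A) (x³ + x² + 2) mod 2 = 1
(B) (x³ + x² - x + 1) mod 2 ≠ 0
(A) x = 0: LHS = (0³ + 0² + 2) mod 2 = 2 mod 2 = 0; 0 = 1 — FAILS
(B) x = 1: LHS = (1³ + 1² - 1 + 1) mod 2 = 2 mod 2 = 0; 0 ≠ 0 — FAILS

Answer: Both A and B are false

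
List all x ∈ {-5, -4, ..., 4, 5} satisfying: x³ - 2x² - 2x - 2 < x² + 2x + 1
Holds for: {-5, -4, -3, -2, -1, 0, 1, 2, 3, 4}
Fails for: {5}

Answer: {-5, -4, -3, -2, -1, 0, 1, 2, 3, 4}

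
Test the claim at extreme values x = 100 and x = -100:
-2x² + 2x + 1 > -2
x = 100: LHS = -2·100² + 2·100 + 1 = -19799; -19799 > -2 — FAILS
x = -100: LHS = -2·(-100)² + 2·(-100) + 1 = -20199; -20199 > -2 — FAILS

Answer: No, fails for both x = 100 and x = -100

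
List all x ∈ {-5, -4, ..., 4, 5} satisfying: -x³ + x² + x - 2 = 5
Track d = LHS − RHS over the integers in [-5, 5]. Equality would need d = 0, but d changes sign only between consecutive integers, jumping over 0:
x = -2: LHS = -(-2)³ + (-2)² + (-2) - 2 = 8; 8 = 5 — FAILS  (d = 3)
x = -1: LHS = -(-1)³ + (-1)² + (-1) - 2 = -1; -1 = 5 — FAILS  (d = -6)
Away from these crossings d keeps a constant sign, and checking every integer in [-5, 5] confirms d ≠ 0 throughout. Hence the two sides are never equal, so the claimed relation (=) fails for every integer in [-5, 5].

Answer: None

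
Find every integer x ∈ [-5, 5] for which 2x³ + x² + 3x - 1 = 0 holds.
Track d = LHS − RHS over the integers in [-5, 5]. Equality would need d = 0, but d changes sign only between consecutive integers, jumping over 0:
x = 0: LHS = 2·0³ + 0² + 3·0 - 1 = -1; -1 = 0 — FAILS  (d = -1)
x = 1: LHS = 2·1³ + 1² + 3·1 - 1 = 5; 5 = 0 — FAILS  (d = 5)
Away from these crossings d keeps a constant sign, and checking every integer in [-5, 5] confirms d ≠ 0 throughout. Hence the two sides are never equal, so the claimed relation (=) fails for every integer in [-5, 5].

Answer: None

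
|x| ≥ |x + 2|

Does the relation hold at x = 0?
x = 0: LHS = |0| = 0, RHS = |0 + 2| = |2| = 2; 0 ≥ 2 — FAILS

The relation fails at x = 0, so x = 0 is a counterexample.

Answer: No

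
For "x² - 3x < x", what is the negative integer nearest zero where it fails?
Testing negative integers from -1 downward:
x = -1: LHS = (-1)² - 3·(-1) = 4; 4 < -1 — FAILS  ← closest negative counterexample to 0

Answer: x = -1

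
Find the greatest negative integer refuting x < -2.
Testing negative integers from -1 downward:
x = -1: -1 < -2 — FAILS  ← closest negative counterexample to 0

Answer: x = -1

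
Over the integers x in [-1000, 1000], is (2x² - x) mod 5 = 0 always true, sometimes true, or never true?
Holds at x = 0: LHS = (2·0² - 0) mod 5 = 0 mod 5 = 0; 0 = 0 — holds
Fails at x = 1: LHS = (2·1² - 1) mod 5 = 1 mod 5 = 1; 1 = 0 — FAILS
It is satisfied by some integers in the range but not all.

Answer: Sometimes true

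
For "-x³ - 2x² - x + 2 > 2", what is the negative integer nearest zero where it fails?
Testing negative integers from -1 downward:
x = -1: LHS = -(-1)³ - 2·(-1)² - (-1) + 2 = 2; 2 > 2 — FAILS  ← closest negative counterexample to 0

Answer: x = -1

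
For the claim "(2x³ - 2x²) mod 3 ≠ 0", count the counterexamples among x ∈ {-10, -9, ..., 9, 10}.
Counterexamples in [-10, 10]: {-9, -8, -6, -5, -3, -2, 0, 1, 3, 4, 6, 7, 9, 10}.

Counting them gives 14 values.

Answer: 14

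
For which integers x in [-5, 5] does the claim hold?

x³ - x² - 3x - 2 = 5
Track d = LHS − RHS over the integers in [-5, 5]. Equality would need d = 0, but d changes sign only between consecutive integers, jumping over 0:
x = 2: LHS = 2³ - 2² - 3·2 - 2 = -4; -4 = 5 — FAILS  (d = -9)
x = 3: LHS = 3³ - 3² - 3·3 - 2 = 7; 7 = 5 — FAILS  (d = 2)
Away from these crossings d keeps a constant sign, and checking every integer in [-5, 5] confirms d ≠ 0 throughout. Hence the two sides are never equal, so the claimed relation (=) fails for every integer in [-5, 5].

Answer: None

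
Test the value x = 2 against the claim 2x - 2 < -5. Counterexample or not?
Substitute x = 2 into the relation:
x = 2: LHS = 2·2 - 2 = 2; 2 < -5 — FAILS

Since the claim fails at x = 2, this value is a counterexample.

Answer: Yes, x = 2 is a counterexample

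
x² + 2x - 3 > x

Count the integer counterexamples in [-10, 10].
Counterexamples in [-10, 10]: {-2, -1, 0, 1}.

Counting them gives 4 values.

Answer: 4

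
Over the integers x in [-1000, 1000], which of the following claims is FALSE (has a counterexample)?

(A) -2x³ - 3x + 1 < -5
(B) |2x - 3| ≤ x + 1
(A) x = 0: LHS = -2·0³ - 3·0 + 1 = 1; 1 < -5 — FAILS
(B) x = 0: LHS = |2·0 - 3| = |-3| = 3, RHS = 0 + 1 = 1; 3 ≤ 1 — FAILS

Answer: Both A and B are false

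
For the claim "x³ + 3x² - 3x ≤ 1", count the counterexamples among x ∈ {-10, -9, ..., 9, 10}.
Counterexamples in [-10, 10]: {-3, -2, -1, 2, 3, 4, 5, 6, 7, 8, 9, 10}.

Counting them gives 12 values.

Answer: 12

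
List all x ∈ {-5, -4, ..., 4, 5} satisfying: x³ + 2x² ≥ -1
Holds for: {-2, -1, 0, 1, 2, 3, 4, 5}
Fails for: {-5, -4, -3}

Answer: {-2, -1, 0, 1, 2, 3, 4, 5}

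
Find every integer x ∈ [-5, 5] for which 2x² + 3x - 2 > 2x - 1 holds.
Holds for: {-5, -4, -3, -2, 1, 2, 3, 4, 5}
Fails for: {-1, 0}

Answer: {-5, -4, -3, -2, 1, 2, 3, 4, 5}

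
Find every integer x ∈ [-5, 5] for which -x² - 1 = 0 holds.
Over all integers in [-5, 5], LHS − RHS is always negative; it is closest to 0 at x = 0, where it equals -1:
x = 0: LHS = -0² - 1 = -1; -1 = 0 — FAILS
At the ends of the range:
x = -5: LHS = -(-5)² - 1 = -26; -26 = 0 — FAILS
x = 5: LHS = -5² - 1 = -26; -26 = 0 — FAILS
Hence LHS − RHS is never 0, i.e. the two sides are never equal, so the claimed relation (=) fails for every integer in [-5, 5].

Answer: None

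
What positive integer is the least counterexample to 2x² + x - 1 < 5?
Testing positive integers:
x = 1: LHS = 2·1² + 1 - 1 = 2; 2 < 5 — holds
x = 2: LHS = 2·2² + 2 - 1 = 9; 9 < 5 — FAILS  ← smallest positive counterexample

Answer: x = 2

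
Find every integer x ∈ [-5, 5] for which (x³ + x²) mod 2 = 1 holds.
For a polynomial with integer coefficients, its value mod 2 depends only on x mod 2, so it suffices to check one representative of each residue class, x = 0, 1:
x = 0: LHS = (0³ + 0²) mod 2 = 0 mod 2 = 0; 0 = 1 — FAILS
x = 1: LHS = (1³ + 1²) mod 2 = 2 mod 2 = 0; 0 = 1 — FAILS
The relation fails in every residue class, so the claimed relation (=) fails for every integer in [-5, 5].

Answer: None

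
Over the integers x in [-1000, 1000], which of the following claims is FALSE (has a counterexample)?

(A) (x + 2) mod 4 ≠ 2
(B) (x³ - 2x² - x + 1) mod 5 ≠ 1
(A) x = 0: LHS = (0 + 2) mod 4 = 2 mod 4 = 2; 2 ≠ 2 — FAILS
(B) x = 0: LHS = (0³ - 2·0² - 0 + 1) mod 5 = 1 mod 5 = 1; 1 ≠ 1 — FAILS

Answer: Both A and B are false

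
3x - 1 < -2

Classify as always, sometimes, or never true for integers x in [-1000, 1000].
Holds at x = -1: LHS = 3·(-1) - 1 = -4; -4 < -2 — holds
Fails at x = 0: LHS = 3·0 - 1 = -1; -1 < -2 — FAILS
It is satisfied by some integers in the range but not all.

Answer: Sometimes true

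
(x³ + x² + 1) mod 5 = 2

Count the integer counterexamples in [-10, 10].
Counterexamples in [-10, 10]: {-10, -9, -8, -6, -5, -4, -3, -1, 0, 1, 2, 4, 5, 6, 7, 9, 10}.

Counting them gives 17 values.

Answer: 17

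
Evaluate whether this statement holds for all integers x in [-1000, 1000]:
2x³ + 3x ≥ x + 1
The claim fails at x = 0:
x = 0: LHS = 2·0³ + 3·0 = 0, RHS = 0 + 1 = 1; 0 ≥ 1 — FAILS

Because a single integer refutes it, the statement is false.

Answer: False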